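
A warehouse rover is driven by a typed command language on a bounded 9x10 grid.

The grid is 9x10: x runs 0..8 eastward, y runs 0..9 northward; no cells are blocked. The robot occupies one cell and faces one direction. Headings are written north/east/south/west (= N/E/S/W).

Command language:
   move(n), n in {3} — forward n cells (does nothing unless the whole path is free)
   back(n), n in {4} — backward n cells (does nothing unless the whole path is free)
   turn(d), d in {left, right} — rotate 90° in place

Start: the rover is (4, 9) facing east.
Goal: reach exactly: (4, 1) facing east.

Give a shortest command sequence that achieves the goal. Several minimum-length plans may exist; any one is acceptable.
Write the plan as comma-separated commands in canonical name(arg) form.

begin: (4, 9) facing east
1. turn(left) → (4, 9) facing north
2. back(4) → (4, 5) facing north
3. back(4) → (4, 1) facing north
4. turn(right) → (4, 1) facing east
shorter routes all fall short; 4 is best.

turn(left), back(4), back(4), turn(right)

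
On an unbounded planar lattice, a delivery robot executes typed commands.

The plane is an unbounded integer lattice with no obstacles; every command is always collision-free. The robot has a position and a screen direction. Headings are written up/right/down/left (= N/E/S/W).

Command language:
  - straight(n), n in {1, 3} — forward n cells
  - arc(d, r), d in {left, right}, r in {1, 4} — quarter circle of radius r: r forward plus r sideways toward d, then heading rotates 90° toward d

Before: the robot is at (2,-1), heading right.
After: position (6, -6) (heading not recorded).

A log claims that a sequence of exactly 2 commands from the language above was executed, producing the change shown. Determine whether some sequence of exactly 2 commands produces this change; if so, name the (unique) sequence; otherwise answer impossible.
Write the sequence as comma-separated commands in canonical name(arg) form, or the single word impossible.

key: order matters: swapping arc(right, 4) and straight(1) lands elsewhere
start: at (2,-1), heading right
t=1 arc(right, 4) ⇒ at (6,-5), heading down
t=2 straight(1) ⇒ at (6,-6), heading down
all 36 alternatives checked — unique.

arc(right, 4), straight(1)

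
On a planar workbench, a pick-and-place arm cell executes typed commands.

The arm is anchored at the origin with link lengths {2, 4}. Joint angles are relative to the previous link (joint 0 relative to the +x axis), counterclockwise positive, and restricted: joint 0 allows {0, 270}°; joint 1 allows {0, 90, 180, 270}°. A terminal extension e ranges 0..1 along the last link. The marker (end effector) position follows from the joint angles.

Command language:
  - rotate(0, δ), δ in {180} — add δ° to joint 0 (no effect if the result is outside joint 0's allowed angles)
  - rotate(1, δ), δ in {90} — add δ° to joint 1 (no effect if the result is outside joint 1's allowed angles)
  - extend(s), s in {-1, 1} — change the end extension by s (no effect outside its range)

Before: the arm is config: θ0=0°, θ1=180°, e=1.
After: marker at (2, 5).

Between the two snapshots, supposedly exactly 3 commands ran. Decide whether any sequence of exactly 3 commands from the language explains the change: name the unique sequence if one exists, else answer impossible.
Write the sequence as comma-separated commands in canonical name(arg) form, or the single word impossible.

rotate(1, 90), rotate(1, 90), rotate(1, 90)

begin: config: θ0=0°, θ1=180°, e=1
step 1 (rotate(1, 90)): config: θ0=0°, θ1=270°, e=1
step 2 (rotate(1, 90)): config: θ0=0°, θ1=0°, e=1
step 3 (rotate(1, 90)): config: θ0=0°, θ1=90°, e=1
all 64 alternatives checked — unique.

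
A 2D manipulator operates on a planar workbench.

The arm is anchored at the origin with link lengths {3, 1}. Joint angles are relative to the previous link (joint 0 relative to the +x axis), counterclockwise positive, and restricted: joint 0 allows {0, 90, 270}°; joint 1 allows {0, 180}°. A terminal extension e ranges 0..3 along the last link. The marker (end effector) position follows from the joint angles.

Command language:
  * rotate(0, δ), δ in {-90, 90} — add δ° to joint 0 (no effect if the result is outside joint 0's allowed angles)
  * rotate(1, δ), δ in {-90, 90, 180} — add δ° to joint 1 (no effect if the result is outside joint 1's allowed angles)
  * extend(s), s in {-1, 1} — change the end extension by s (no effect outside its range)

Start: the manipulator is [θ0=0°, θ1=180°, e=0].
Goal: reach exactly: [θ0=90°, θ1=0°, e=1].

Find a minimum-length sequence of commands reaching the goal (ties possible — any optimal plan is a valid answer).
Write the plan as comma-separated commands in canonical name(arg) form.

from: [θ0=0°, θ1=180°, e=0]
t=1 extend(1) ⇒ [θ0=0°, θ1=180°, e=1]
t=2 rotate(0, 90) ⇒ [θ0=90°, θ1=180°, e=1]
t=3 rotate(1, 180) ⇒ [θ0=90°, θ1=0°, e=1]
shorter routes all fall short; 3 is best.

extend(1), rotate(0, 90), rotate(1, 180)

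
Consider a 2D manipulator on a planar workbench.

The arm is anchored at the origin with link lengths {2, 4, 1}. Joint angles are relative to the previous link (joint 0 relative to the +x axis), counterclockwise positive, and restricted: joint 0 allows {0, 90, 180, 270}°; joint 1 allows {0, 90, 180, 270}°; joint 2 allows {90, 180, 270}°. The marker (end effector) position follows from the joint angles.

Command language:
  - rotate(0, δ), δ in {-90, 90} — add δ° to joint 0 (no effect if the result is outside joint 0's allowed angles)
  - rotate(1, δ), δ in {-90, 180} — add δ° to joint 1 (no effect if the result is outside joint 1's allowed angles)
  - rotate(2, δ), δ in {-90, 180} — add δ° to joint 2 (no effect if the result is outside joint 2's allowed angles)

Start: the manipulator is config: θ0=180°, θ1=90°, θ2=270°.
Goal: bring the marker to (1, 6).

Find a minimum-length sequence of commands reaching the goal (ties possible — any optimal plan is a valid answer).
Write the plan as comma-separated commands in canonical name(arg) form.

begin: config: θ0=180°, θ1=90°, θ2=270°
1. rotate(0, -90) → config: θ0=90°, θ1=90°, θ2=270°
2. rotate(1, -90) → config: θ0=90°, θ1=0°, θ2=270°
shorter routes all fall short; 2 is best.

rotate(0, -90), rotate(1, -90)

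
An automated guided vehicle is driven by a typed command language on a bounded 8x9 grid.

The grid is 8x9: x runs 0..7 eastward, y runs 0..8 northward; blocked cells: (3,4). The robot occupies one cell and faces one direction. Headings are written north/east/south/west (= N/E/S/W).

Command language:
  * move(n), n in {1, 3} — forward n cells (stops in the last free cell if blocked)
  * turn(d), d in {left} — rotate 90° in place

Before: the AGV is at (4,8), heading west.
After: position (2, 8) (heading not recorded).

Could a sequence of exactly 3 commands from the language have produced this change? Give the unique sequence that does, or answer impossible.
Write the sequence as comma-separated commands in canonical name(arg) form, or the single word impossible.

move(1), move(1), turn(left)

key: running turn(left) before move(1) would end elsewhere — order is forced
from: at (4,8), heading west
t=1 move(1) ⇒ at (3,8), heading west
t=2 move(1) ⇒ at (2,8), heading west
t=3 turn(left) ⇒ at (2,8), heading south
no rival 3-sequence matches.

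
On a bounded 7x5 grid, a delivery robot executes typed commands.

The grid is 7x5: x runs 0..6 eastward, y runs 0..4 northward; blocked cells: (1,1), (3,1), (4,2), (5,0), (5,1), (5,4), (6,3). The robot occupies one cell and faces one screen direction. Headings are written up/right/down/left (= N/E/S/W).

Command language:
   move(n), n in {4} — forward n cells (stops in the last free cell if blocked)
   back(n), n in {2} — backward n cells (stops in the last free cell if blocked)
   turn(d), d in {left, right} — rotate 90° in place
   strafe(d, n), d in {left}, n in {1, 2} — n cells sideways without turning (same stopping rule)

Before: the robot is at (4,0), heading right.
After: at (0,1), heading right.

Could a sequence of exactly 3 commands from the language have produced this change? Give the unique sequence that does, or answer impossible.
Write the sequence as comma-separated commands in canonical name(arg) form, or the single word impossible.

back(2), back(2), strafe(left, 1)

key: running strafe(left, 1) before back(2) would end elsewhere — order is forced
t0: at (4,0), heading right
1. back(2) → at (2,0), heading right
2. back(2) → at (0,0), heading right
3. strafe(left, 1) → at (0,1), heading right
no rival 3-sequence matches.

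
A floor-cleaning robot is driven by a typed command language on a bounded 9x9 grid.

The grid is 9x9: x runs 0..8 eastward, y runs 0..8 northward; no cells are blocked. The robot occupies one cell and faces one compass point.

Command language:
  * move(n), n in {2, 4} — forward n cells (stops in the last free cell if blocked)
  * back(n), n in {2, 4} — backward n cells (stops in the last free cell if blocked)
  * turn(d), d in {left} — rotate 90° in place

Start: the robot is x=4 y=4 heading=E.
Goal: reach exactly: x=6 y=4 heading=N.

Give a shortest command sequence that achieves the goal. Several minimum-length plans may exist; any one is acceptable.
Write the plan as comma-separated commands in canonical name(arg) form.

initial: x=4 y=4 heading=E
step 1 (move(2)): x=6 y=4 heading=E
step 2 (turn(left)): x=6 y=4 heading=N
minimal: 2 command(s), checked below 2.

move(2), turn(left)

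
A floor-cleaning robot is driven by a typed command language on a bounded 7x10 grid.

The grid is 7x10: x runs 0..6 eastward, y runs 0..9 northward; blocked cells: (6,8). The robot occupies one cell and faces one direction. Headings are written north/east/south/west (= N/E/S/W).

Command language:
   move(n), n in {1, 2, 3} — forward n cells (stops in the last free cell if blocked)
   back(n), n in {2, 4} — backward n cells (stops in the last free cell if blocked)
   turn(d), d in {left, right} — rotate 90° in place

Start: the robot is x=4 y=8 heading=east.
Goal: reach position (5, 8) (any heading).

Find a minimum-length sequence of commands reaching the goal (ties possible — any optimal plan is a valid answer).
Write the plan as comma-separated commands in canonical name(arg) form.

initial: x=4 y=8 heading=east
1. move(2) → x=5 y=8 heading=east
no 0-step plan works, so 1 is optimal.

move(2)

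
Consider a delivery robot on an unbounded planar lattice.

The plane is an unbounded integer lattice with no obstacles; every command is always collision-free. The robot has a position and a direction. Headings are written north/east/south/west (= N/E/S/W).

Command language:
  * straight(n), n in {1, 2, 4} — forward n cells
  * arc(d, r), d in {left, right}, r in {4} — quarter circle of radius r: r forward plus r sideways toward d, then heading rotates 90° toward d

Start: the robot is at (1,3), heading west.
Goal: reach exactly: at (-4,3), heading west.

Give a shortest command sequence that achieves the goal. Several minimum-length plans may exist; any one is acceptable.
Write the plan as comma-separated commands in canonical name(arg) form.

straight(4), straight(1)

t0: at (1,3), heading west
[1] after straight(4): at (-3,3), heading west
[2] after straight(1): at (-4,3), heading west
minimal: 2 command(s), checked below 2.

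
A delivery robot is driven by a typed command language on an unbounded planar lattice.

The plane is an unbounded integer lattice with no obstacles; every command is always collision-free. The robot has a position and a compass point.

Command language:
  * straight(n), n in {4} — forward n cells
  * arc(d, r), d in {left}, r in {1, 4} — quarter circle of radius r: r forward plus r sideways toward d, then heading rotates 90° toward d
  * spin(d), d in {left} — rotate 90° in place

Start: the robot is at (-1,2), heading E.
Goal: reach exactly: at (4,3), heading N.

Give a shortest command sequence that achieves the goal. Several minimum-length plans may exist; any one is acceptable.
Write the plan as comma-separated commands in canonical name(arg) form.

initial: at (-1,2), heading E
[1] after straight(4): at (3,2), heading E
[2] after arc(left, 1): at (4,3), heading N
no 1-step plan works, so 2 is optimal.

straight(4), arc(left, 1)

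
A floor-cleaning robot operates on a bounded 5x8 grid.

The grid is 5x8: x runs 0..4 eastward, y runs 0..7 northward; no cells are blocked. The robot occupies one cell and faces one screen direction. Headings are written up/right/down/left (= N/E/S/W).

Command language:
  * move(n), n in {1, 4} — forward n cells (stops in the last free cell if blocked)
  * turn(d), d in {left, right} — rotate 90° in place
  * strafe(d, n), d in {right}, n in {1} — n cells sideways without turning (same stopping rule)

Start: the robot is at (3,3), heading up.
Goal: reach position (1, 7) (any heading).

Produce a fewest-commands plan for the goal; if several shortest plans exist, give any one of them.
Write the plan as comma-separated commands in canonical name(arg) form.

initial: at (3,3), heading up
t=1 move(4) ⇒ at (3,7), heading up
t=2 turn(left) ⇒ at (3,7), heading left
t=3 move(1) ⇒ at (2,7), heading left
t=4 move(1) ⇒ at (1,7), heading left
no 3-step plan works, so 4 is optimal.

move(4), turn(left), move(1), move(1)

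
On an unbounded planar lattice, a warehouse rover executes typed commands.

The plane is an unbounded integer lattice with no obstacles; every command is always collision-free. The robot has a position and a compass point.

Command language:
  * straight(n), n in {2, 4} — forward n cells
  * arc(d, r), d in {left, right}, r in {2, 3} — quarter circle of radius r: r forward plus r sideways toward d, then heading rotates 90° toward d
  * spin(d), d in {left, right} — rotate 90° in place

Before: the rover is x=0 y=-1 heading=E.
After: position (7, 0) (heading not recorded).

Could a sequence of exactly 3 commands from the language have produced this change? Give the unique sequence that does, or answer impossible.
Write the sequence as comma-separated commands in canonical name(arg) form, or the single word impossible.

key: running arc(right, 3) before arc(left, 2) would end elsewhere — order is forced
from: x=0 y=-1 heading=E
t=1 arc(left, 2) ⇒ x=2 y=1 heading=N
t=2 arc(right, 2) ⇒ x=4 y=3 heading=E
t=3 arc(right, 3) ⇒ x=7 y=0 heading=S
no rival 3-sequence matches.

arc(left, 2), arc(right, 2), arc(right, 3)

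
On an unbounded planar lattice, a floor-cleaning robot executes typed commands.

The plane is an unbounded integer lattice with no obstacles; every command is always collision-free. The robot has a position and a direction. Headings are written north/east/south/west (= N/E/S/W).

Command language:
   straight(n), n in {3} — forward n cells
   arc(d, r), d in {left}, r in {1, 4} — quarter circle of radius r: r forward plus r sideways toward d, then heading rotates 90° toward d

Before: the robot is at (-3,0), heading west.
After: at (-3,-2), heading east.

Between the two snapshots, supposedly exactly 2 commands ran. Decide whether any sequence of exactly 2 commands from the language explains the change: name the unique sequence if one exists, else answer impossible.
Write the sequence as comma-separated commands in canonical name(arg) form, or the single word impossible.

key: cell and facing (now E) both changed — the 2 commands mix motion and turning
begin: at (-3,0), heading west
1. arc(left, 1) → at (-4,-1), heading south
2. arc(left, 1) → at (-3,-2), heading east
all 9 alternatives checked — unique.

arc(left, 1), arc(left, 1)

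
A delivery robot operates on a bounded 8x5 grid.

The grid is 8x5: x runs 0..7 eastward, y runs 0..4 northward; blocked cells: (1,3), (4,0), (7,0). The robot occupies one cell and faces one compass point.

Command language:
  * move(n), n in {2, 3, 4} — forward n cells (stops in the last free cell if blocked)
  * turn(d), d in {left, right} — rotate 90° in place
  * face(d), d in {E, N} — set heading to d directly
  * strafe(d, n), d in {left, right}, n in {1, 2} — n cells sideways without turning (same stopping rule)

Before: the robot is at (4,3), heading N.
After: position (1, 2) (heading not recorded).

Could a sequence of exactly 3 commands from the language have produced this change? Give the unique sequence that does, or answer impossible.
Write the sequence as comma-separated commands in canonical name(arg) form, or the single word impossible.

turn(left), strafe(left, 1), move(3)

key: order matters: swapping turn(left) and move(3) lands elsewhere
from: at (4,3), heading N
1. turn(left) → at (4,3), heading W
2. strafe(left, 1) → at (4,2), heading W
3. move(3) → at (1,2), heading W
all 1331 alternatives checked — unique.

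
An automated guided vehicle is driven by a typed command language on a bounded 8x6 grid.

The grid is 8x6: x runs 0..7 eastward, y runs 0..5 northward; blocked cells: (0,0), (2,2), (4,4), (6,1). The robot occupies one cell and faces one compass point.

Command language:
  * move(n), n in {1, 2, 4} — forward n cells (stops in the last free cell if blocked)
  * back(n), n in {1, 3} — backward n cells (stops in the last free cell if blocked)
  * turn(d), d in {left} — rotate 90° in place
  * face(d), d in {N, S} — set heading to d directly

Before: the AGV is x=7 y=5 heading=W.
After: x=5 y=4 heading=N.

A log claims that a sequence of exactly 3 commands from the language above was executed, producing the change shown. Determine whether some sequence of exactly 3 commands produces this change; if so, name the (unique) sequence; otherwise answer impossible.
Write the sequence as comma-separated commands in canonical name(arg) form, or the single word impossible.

move(2), face(N), back(1)

key: position moved to (5,4) AND the heading swung to N — translation plus rotation needed
from: x=7 y=5 heading=W
1. move(2) → x=5 y=5 heading=W
2. face(N) → x=5 y=5 heading=N
3. back(1) → x=5 y=4 heading=N
uniquely the one of 512 3-step routes that fits.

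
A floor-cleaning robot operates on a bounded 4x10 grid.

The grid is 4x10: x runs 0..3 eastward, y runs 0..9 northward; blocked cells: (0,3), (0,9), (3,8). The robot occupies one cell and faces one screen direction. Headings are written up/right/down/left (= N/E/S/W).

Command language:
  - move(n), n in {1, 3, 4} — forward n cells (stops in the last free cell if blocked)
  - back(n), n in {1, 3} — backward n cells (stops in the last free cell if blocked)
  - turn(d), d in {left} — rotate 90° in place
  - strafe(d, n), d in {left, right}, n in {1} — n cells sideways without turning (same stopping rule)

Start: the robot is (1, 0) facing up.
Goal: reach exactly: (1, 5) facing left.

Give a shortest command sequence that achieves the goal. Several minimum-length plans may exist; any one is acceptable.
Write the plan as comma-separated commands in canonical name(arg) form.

move(1), move(4), turn(left)

t0: (1, 0) facing up
step 1 (move(1)): (1, 1) facing up
step 2 (move(4)): (1, 5) facing up
step 3 (turn(left)): (1, 5) facing left
shorter routes all fall short; 3 is best.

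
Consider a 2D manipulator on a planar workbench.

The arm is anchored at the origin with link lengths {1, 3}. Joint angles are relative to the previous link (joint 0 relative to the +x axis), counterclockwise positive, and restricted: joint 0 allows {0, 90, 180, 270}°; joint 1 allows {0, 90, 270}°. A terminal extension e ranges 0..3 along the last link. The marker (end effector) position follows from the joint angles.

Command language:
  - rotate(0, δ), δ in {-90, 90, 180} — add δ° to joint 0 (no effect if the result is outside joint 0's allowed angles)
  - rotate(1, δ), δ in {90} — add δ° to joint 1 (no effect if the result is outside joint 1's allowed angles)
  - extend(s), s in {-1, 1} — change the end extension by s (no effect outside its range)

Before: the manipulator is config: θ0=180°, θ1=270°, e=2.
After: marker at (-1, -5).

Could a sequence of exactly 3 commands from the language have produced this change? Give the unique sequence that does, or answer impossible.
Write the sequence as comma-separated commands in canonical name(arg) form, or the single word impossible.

initial: config: θ0=180°, θ1=270°, e=2
step 1 (rotate(1, 90)): config: θ0=180°, θ1=0°, e=2
step 2 (rotate(1, 90)): config: θ0=180°, θ1=90°, e=2
step 3 (rotate(1, 90)): config: θ0=180°, θ1=90°, e=2
no rival 3-sequence matches.

rotate(1, 90), rotate(1, 90), rotate(1, 90)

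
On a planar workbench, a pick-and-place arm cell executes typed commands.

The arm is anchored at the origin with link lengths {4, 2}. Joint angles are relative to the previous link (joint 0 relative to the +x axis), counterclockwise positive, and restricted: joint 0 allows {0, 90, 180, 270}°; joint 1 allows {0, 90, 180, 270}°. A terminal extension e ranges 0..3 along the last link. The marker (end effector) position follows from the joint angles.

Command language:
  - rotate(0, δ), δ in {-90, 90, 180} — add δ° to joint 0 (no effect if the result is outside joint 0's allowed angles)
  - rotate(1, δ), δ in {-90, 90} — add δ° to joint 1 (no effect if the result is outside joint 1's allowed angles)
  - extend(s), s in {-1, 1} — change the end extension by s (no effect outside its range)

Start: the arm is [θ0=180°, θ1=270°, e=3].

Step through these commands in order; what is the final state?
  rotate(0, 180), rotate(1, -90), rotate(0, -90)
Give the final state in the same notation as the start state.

[θ0=270°, θ1=180°, e=3]

initial: [θ0=180°, θ1=270°, e=3]
[1] after rotate(0, 180): [θ0=0°, θ1=270°, e=3]
[2] after rotate(1, -90): [θ0=0°, θ1=180°, e=3]
[3] after rotate(0, -90): [θ0=270°, θ1=180°, e=3]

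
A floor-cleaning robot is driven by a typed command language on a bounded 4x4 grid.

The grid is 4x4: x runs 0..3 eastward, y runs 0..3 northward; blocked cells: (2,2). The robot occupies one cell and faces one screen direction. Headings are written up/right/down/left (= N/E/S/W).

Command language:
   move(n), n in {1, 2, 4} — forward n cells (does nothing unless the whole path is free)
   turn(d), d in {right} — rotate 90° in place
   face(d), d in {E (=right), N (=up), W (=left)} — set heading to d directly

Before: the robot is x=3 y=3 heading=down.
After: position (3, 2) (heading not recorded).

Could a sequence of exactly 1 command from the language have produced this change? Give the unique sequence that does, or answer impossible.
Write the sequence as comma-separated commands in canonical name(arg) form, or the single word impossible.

begin: x=3 y=3 heading=down
t=1 move(1) ⇒ x=3 y=2 heading=down
uniquely the one of 7 1-step routes that fits.

move(1)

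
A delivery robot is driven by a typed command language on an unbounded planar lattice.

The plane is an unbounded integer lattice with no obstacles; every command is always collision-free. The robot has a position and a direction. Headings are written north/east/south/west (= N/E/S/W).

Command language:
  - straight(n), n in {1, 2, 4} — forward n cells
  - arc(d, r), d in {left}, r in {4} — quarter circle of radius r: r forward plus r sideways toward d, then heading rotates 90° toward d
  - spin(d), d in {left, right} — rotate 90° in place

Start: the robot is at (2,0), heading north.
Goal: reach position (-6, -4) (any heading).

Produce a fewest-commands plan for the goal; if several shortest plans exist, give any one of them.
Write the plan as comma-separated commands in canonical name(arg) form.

spin(left), straight(4), arc(left, 4)

initial: at (2,0), heading north
t=1 spin(left) ⇒ at (2,0), heading west
t=2 straight(4) ⇒ at (-2,0), heading west
t=3 arc(left, 4) ⇒ at (-6,-4), heading south
nothing shorter than 3 reaches the goal.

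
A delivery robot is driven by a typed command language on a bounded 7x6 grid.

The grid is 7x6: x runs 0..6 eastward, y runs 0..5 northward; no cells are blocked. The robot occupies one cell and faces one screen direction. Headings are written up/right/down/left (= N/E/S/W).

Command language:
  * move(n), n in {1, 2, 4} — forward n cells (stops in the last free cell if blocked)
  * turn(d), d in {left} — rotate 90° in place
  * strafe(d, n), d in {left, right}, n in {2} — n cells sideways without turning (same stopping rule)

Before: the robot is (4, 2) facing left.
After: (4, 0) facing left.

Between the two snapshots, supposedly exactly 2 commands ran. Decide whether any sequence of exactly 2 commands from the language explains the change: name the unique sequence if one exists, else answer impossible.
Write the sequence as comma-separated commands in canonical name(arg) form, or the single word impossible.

key: the second strafe(left, 2) runs into the grid edge before its full distance
start: (4, 2) facing left
t=1 strafe(left, 2) ⇒ (4, 0) facing left
t=2 strafe(left, 2) ⇒ (4, 0) facing left
no other 2-command option fits: unique.

strafe(left, 2), strafe(left, 2)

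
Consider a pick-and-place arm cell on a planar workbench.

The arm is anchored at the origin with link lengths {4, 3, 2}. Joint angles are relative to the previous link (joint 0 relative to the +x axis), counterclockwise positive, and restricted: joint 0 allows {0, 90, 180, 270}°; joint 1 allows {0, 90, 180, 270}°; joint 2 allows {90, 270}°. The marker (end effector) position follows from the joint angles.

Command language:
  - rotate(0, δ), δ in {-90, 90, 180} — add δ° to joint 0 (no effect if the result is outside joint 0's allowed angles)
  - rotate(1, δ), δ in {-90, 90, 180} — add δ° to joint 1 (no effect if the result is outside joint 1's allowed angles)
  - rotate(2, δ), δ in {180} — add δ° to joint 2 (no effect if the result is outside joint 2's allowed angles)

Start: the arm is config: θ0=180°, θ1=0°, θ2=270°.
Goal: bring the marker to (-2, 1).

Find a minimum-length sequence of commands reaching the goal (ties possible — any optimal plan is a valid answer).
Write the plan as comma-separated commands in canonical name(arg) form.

rotate(0, -90), rotate(1, 180)

from: config: θ0=180°, θ1=0°, θ2=270°
t=1 rotate(0, -90) ⇒ config: θ0=90°, θ1=0°, θ2=270°
t=2 rotate(1, 180) ⇒ config: θ0=90°, θ1=180°, θ2=270°
no 1-step plan works, so 2 is optimal.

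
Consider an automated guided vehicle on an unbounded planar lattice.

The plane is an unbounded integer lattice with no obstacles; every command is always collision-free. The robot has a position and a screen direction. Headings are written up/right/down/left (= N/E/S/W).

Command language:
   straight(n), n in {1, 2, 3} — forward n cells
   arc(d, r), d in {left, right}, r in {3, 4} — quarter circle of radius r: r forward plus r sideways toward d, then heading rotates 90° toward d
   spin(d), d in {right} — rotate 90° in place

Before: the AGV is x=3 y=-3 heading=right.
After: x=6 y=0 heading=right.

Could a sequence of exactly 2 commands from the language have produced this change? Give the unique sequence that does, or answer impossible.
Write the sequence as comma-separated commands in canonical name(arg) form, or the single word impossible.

key: heading stays E — rotations cancel among the 2 commands
initial: x=3 y=-3 heading=right
step 1 (arc(left, 3)): x=6 y=0 heading=up
step 2 (spin(right)): x=6 y=0 heading=right
no rival 2-sequence matches.

arc(left, 3), spin(right)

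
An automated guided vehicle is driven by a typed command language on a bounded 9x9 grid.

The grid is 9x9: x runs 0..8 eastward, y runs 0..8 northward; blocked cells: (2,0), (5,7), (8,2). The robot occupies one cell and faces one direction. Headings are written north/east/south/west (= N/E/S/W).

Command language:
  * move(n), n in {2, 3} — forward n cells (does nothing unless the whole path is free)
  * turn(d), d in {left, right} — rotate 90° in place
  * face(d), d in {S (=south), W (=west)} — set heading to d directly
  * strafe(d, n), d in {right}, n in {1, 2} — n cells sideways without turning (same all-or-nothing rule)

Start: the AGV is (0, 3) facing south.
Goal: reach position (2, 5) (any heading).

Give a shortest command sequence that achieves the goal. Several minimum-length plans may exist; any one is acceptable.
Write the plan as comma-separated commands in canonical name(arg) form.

turn(left), move(2), turn(left), move(2)

initial: (0, 3) facing south
t=1 turn(left) ⇒ (0, 3) facing east
t=2 move(2) ⇒ (2, 3) facing east
t=3 turn(left) ⇒ (2, 3) facing north
t=4 move(2) ⇒ (2, 5) facing north
nothing shorter than 4 reaches the goal.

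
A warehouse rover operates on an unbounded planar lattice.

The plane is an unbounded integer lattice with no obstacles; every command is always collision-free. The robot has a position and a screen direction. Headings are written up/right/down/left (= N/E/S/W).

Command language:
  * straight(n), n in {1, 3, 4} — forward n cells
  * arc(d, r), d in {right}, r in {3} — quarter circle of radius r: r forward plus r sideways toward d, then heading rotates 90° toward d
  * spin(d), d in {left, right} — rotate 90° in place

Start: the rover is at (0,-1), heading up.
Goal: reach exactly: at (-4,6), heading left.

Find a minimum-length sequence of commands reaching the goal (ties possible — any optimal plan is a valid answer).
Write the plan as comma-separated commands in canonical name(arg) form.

straight(4), straight(3), spin(left), straight(4)

initial: at (0,-1), heading up
1. straight(4) → at (0,3), heading up
2. straight(3) → at (0,6), heading up
3. spin(left) → at (0,6), heading left
4. straight(4) → at (-4,6), heading left
minimal: 4 command(s), checked below 4.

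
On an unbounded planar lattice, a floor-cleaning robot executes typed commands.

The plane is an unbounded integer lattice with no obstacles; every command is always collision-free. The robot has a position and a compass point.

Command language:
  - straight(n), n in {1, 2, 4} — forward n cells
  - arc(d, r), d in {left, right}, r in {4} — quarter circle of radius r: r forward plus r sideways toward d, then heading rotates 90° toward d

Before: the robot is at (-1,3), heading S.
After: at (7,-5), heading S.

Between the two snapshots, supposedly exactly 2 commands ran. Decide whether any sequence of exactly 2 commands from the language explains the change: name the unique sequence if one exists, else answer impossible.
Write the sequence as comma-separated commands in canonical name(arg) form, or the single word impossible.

key: running arc(right, 4) before arc(left, 4) would end elsewhere — order is forced
begin: at (-1,3), heading S
1. arc(left, 4) → at (3,-1), heading E
2. arc(right, 4) → at (7,-5), heading S
uniquely the one of 25 2-step routes that fits.

arc(left, 4), arc(right, 4)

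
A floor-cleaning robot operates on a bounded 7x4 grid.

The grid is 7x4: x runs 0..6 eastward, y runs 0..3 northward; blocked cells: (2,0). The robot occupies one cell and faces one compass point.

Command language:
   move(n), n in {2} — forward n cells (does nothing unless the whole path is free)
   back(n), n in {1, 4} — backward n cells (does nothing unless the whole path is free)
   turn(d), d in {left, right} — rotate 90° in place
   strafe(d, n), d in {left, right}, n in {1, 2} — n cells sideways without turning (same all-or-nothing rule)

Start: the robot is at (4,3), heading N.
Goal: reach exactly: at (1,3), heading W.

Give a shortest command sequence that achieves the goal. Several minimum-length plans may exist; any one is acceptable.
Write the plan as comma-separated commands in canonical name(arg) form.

strafe(left, 2), strafe(left, 1), turn(left)

from: at (4,3), heading N
[1] after strafe(left, 2): at (2,3), heading N
[2] after strafe(left, 1): at (1,3), heading N
[3] after turn(left): at (1,3), heading W
minimal: 3 command(s), checked below 3.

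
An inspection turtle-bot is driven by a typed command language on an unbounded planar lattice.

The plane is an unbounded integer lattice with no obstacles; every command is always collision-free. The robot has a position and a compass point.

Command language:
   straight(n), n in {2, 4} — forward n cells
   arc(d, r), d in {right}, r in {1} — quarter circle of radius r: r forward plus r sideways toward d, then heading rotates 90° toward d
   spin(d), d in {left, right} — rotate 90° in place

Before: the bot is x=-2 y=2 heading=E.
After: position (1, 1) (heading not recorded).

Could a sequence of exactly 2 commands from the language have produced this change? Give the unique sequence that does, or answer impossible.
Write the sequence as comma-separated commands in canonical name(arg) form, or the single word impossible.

straight(2), arc(right, 1)

key: order matters: swapping straight(2) and arc(right, 1) lands elsewhere
begin: x=-2 y=2 heading=E
step 1 (straight(2)): x=0 y=2 heading=E
step 2 (arc(right, 1)): x=1 y=1 heading=S
uniquely the one of 25 2-step routes that fits.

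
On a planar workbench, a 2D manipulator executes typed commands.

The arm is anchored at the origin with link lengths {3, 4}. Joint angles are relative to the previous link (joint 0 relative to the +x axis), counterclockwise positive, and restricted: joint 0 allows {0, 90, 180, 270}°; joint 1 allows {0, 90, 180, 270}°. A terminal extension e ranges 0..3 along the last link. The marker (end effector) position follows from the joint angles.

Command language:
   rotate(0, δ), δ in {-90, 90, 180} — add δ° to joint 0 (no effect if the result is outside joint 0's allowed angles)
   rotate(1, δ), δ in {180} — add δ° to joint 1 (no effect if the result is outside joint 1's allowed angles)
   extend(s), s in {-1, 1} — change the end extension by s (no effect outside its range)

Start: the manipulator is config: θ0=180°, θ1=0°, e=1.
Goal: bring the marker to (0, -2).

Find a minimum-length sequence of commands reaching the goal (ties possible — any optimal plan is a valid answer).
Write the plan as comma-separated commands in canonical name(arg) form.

rotate(0, -90), rotate(1, 180)

begin: config: θ0=180°, θ1=0°, e=1
t=1 rotate(0, -90) ⇒ config: θ0=90°, θ1=0°, e=1
t=2 rotate(1, 180) ⇒ config: θ0=90°, θ1=180°, e=1
shorter routes all fall short; 2 is best.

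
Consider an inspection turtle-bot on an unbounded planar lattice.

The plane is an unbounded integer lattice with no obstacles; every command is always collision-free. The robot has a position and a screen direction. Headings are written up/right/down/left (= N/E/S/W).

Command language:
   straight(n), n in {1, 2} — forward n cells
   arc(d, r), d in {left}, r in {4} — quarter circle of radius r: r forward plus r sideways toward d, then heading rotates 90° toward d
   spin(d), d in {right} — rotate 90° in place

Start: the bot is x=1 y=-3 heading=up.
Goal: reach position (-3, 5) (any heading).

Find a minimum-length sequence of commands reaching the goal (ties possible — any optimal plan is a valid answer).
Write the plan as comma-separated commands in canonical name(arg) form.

start: x=1 y=-3 heading=up
step 1 (straight(2)): x=1 y=-1 heading=up
step 2 (straight(2)): x=1 y=1 heading=up
step 3 (arc(left, 4)): x=-3 y=5 heading=left
shorter routes all fall short; 3 is best.

straight(2), straight(2), arc(left, 4)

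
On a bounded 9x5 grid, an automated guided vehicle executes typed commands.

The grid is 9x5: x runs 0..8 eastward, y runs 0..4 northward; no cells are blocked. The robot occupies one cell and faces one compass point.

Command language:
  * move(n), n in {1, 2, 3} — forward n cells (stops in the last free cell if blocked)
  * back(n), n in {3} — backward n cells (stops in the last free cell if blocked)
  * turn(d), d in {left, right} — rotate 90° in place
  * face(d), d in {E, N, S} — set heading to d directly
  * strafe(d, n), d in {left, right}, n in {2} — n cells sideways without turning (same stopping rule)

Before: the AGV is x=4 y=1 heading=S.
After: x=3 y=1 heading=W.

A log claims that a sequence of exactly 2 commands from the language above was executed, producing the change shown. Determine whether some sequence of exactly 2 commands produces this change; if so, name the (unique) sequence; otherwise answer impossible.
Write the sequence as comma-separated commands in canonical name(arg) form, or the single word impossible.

key: order matters: swapping turn(right) and move(1) lands elsewhere
start: x=4 y=1 heading=S
step 1 (turn(right)): x=4 y=1 heading=W
step 2 (move(1)): x=3 y=1 heading=W
uniquely the one of 121 2-step routes that fits.

turn(right), move(1)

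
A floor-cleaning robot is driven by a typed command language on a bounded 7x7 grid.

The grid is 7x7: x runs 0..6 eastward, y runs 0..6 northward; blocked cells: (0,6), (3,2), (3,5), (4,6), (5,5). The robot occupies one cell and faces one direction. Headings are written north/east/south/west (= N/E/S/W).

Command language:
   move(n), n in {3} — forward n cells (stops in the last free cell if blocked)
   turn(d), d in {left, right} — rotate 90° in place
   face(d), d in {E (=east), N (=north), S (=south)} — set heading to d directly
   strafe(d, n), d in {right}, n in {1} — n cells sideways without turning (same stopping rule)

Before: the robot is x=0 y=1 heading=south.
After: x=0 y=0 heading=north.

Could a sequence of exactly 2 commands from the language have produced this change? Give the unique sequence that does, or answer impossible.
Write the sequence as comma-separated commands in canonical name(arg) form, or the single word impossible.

move(3), face(N)

key: cell and facing (now N) both changed — the 2 commands mix motion and turning
from: x=0 y=1 heading=south
1. move(3) → x=0 y=0 heading=south
2. face(N) → x=0 y=0 heading=north
uniquely the one of 49 2-step routes that fits.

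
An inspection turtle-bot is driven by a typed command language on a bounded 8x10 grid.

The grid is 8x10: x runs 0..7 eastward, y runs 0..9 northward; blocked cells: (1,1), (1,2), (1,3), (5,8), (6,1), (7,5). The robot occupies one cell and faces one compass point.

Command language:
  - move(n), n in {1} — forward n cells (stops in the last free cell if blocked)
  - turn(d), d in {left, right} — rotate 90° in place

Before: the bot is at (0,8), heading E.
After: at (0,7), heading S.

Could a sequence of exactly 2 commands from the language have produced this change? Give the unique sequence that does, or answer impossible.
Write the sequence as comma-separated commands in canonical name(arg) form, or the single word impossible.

key: position moved to (0,7) AND the heading swung to S — translation plus rotation needed
initial: at (0,8), heading E
step 1 (turn(right)): at (0,8), heading S
step 2 (move(1)): at (0,7), heading S
no other 2-command option fits: unique.

turn(right), move(1)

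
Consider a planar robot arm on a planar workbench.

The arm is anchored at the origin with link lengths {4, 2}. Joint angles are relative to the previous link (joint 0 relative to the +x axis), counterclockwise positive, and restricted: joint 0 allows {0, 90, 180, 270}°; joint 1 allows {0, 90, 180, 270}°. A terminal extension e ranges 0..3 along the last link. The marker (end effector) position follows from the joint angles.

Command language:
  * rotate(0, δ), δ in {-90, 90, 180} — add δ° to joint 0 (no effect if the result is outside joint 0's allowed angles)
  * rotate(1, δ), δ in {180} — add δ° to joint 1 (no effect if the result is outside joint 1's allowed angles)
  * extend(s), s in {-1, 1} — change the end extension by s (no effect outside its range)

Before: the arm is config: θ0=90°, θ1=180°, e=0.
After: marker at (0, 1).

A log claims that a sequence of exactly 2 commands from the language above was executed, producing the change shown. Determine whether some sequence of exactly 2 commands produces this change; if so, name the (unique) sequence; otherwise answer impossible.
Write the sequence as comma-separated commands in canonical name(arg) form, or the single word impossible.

extend(-1), extend(1)

key: order matters: swapping extend(-1) and extend(1) lands elsewhere
initial: config: θ0=90°, θ1=180°, e=0
[1] after extend(-1): config: θ0=90°, θ1=180°, e=0
[2] after extend(1): config: θ0=90°, θ1=180°, e=1
no other 2-command option fits: unique.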